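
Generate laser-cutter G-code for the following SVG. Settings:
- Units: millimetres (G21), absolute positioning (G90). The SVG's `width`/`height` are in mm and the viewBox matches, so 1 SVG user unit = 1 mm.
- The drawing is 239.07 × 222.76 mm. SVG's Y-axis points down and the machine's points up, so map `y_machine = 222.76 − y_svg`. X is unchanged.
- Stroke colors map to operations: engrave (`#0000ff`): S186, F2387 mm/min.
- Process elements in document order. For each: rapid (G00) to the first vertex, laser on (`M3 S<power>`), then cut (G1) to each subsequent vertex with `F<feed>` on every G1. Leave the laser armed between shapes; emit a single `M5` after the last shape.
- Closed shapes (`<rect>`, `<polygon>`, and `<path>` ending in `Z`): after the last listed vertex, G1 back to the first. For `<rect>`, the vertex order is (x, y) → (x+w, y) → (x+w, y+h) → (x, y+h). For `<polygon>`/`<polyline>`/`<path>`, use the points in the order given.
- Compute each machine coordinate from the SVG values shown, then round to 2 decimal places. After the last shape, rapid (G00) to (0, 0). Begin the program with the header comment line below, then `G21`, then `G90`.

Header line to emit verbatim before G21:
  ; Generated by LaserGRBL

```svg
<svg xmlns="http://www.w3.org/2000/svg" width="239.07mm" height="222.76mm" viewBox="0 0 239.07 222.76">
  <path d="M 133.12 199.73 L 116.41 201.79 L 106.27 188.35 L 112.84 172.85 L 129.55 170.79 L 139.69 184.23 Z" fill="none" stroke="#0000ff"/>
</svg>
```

; Generated by LaserGRBL
G21
G90
G00 X133.12 Y23.03
M3 S186
G1 X116.41 Y20.97 F2387
G1 X106.27 Y34.41 F2387
G1 X112.84 Y49.91 F2387
G1 X129.55 Y51.97 F2387
G1 X139.69 Y38.53 F2387
G1 X133.12 Y23.03 F2387
M5
G00 X0.00 Y0.00

1 u = 1 mm; y_m = 222.76 − y.

[1] `<path>` regular polygon, #0000ff→engrave S186 F2387: (133.12,23.03) → (116.41,20.97) → (106.27,34.41) → (112.84,49.91) → (129.55,51.97) → (139.69,38.53) → (133.12,23.03) (closed)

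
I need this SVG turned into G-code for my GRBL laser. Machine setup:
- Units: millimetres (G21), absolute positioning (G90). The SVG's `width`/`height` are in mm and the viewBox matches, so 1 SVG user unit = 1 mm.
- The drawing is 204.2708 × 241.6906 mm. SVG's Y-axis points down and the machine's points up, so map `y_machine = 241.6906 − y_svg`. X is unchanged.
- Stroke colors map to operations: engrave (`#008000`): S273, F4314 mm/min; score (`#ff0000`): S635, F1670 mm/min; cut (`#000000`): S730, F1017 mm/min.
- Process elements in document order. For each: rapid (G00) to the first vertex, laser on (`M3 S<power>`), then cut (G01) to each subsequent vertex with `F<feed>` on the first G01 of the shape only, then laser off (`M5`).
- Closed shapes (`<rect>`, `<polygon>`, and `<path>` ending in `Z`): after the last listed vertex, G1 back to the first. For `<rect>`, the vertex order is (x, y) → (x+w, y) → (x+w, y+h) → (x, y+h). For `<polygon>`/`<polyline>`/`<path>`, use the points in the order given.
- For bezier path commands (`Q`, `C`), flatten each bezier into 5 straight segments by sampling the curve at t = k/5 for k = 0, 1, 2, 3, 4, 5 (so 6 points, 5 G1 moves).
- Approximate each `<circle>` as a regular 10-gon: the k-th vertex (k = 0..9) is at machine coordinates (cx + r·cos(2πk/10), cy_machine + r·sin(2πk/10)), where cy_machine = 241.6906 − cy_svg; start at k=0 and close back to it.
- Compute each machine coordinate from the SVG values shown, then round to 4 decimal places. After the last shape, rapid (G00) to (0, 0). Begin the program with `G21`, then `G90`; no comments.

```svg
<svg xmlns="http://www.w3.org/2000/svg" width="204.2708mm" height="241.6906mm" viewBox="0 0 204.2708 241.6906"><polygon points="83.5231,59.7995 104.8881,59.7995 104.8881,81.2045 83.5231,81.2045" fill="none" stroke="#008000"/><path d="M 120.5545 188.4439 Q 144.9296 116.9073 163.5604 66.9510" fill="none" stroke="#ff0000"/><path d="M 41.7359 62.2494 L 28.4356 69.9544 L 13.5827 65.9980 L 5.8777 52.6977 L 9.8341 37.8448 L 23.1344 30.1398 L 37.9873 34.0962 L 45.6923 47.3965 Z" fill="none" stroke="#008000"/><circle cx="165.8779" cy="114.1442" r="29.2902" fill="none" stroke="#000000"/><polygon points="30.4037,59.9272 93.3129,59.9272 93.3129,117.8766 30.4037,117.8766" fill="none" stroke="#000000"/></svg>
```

G21
G90
G00 X83.5231 Y181.8911
M3 S273
G01 X104.8881 Y181.8911 F4314
G01 X104.8881 Y160.4861
G01 X83.5231 Y160.4861
G01 X83.5231 Y181.8911
M5
G00 X120.5545 Y53.2467
M3 S635
G01 X130.0748 Y80.9981 F1670
G01 X139.1355 Y107.0231
G01 X147.7367 Y131.3217
G01 X155.8783 Y153.8939
G01 X163.5604 Y174.7396
M5
G00 X41.7359 Y179.4412
M3 S273
G01 X28.4356 Y171.7362 F4314
G01 X13.5827 Y175.6926
G01 X5.8777 Y188.9929
G01 X9.8341 Y203.8458
G01 X23.1344 Y211.5508
G01 X37.9873 Y207.5944
G01 X45.6923 Y194.2941
G01 X41.7359 Y179.4412
M5
G00 X195.1681 Y127.5464
M3 S730
G01 X189.5742 Y144.7627 F1017
G01 X174.9291 Y155.4030
G01 X156.8267 Y155.4030
G01 X142.1816 Y144.7627
G01 X136.5877 Y127.5464
G01 X142.1816 Y110.3301
G01 X156.8267 Y99.6898
G01 X174.9291 Y99.6898
G01 X189.5742 Y110.3301
G01 X195.1681 Y127.5464
M5
G00 X30.4037 Y181.7634
M3 S730
G01 X93.3129 Y181.7634 F1017
G01 X93.3129 Y123.8140
G01 X30.4037 Y123.8140
G01 X30.4037 Y181.7634
M5
G00 X0.0000 Y0.0000

Since the viewBox matches the mm dimensions, user units are millimetres directly. The only transform is the Y-flip y_m = 241.6906 − y_svg.

Shape 1 is a rectangle drawn with `<polygon>`. Its stroke #008000 means engrave at S273, F4314. After flipping Y the toolpath is (83.5231,181.8911) → (104.8881,181.8911) → (104.8881,160.4861) → (83.5231,160.4861) → (83.5231,181.8911), returning to the start.

Shape 2 is a quadratic bezier drawn with `<path>`. Its stroke #ff0000 means score at S635, F1670. After flipping Y the toolpath is (120.5545,53.2467) → (130.0748,80.9981) → (139.1355,107.0231) → (147.7367,131.3217) → (155.8783,153.8939) → (163.5604,174.7396).

Shape 3 is a regular polygon drawn with `<path>`. Its stroke #008000 means engrave at S273, F4314. After flipping Y the toolpath is (41.7359,179.4412) → (28.4356,171.7362) → (13.5827,175.6926) → (5.8777,188.9929) → (9.8341,203.8458) → (23.1344,211.5508) → (37.9873,207.5944) → (45.6923,194.2941) → (41.7359,179.4412), returning to the start.

Shape 4 is a circle drawn with `<circle>`. Its stroke #000000 means cut at S730, F1017. After flipping Y the toolpath is (195.1681,127.5464) → (189.5742,144.7627) → (174.9291,155.4030) → (156.8267,155.4030) → (142.1816,144.7627) → (136.5877,127.5464) → (142.1816,110.3301) → (156.8267,99.6898) → (174.9291,99.6898) → (189.5742,110.3301) → (195.1681,127.5464), returning to the start.

Shape 5 is a rectangle drawn with `<polygon>`. Its stroke #000000 means cut at S730, F1017. After flipping Y the toolpath is (30.4037,181.7634) → (93.3129,181.7634) → (93.3129,123.8140) → (30.4037,123.8140) → (30.4037,181.7634), returning to the start.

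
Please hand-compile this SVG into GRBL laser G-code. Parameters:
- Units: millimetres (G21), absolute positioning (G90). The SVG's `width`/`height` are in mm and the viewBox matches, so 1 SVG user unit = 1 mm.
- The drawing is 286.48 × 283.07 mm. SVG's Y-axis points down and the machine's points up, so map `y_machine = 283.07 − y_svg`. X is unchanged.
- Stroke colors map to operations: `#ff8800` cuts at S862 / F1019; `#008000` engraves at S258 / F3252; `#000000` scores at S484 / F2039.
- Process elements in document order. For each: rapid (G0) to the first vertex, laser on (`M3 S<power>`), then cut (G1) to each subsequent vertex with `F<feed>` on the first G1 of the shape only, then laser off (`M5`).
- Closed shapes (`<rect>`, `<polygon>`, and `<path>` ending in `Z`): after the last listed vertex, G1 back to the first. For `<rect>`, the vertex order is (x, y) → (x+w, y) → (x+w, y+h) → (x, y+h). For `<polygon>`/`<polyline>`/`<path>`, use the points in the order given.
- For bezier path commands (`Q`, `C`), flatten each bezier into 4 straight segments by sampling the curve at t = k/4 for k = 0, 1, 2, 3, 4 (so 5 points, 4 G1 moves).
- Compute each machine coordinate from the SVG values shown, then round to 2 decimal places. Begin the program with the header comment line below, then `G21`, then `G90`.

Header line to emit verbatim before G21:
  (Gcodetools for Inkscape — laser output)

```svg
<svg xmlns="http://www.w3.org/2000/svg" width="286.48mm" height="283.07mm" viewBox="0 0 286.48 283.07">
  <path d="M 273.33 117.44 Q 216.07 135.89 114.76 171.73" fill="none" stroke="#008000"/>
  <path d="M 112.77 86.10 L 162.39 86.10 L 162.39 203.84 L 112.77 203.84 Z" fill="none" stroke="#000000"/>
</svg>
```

viewBox `0 0 286.48 283.07` with mm width/height → 1 unit = 1 mm. Flip: y_m = 283.07 − y_svg.

**Shape 1** — `<path>` quadratic bezier, stroke `#008000` → engrave (S258, F3252). Control points (SVG): P0=(273.33,117.44), P1=(216.07,135.89), P2=(114.76,171.73); sampled at t=k/4. Machine vertices: (273.33,165.63) → (241.95,155.32) → (205.06,142.83) → (162.66,128.17) → (114.76,111.34). Open path.

**Shape 2** — `<path>` rectangle, stroke `#000000` → score (S484, F2039). Machine vertices: (112.77,196.97) → (162.39,196.97) → (162.39,79.23) → (112.77,79.23) → (112.77,196.97). Closed: final G1 returns to the first vertex.

(Gcodetools for Inkscape — laser output)
G21
G90
G0 X273.33 Y165.63
M3 S258
G1 X241.95 Y155.32 F3252
G1 X205.06 Y142.83
G1 X162.66 Y128.17
G1 X114.76 Y111.34
M5
G0 X112.77 Y196.97
M3 S484
G1 X162.39 Y196.97 F2039
G1 X162.39 Y79.23
G1 X112.77 Y79.23
G1 X112.77 Y196.97
M5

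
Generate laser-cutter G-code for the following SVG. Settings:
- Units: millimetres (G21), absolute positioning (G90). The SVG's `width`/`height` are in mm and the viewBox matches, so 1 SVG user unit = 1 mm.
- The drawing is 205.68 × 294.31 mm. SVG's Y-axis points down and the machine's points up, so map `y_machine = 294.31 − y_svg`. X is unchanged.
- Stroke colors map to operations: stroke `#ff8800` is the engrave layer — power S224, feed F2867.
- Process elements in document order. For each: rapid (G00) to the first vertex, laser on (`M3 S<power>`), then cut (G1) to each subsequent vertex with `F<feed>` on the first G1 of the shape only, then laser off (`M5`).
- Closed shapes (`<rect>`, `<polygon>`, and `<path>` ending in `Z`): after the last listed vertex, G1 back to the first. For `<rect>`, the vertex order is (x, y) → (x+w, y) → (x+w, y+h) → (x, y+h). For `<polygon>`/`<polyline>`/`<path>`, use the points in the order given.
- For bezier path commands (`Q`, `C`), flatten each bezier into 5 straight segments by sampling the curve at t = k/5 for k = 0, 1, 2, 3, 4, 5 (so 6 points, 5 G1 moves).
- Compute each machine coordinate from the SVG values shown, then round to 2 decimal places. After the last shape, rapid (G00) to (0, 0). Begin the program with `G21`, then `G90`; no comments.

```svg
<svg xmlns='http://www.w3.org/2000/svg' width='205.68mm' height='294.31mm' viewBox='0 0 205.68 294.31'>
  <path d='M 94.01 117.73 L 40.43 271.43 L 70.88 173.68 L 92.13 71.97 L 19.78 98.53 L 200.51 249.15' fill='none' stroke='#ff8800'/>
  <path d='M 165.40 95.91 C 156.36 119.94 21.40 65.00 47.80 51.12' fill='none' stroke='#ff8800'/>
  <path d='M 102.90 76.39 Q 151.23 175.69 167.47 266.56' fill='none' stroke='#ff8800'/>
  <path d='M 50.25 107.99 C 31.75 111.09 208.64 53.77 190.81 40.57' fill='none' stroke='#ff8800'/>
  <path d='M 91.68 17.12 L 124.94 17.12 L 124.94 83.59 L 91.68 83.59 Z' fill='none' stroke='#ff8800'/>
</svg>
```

viewBox `0 0 205.68 294.31` with mm width/height → 1 unit = 1 mm. Flip: y_m = 294.31 − y_svg.

**Shape 1** — `<path>` open polyline, stroke `#ff8800` → engrave (S224, F2867). Machine vertices: (94.01,176.58) → (40.43,22.88) → (70.88,120.63) → (92.13,222.34) → (19.78,195.78) → (200.51,45.16). Open path.

**Shape 2** — `<path>` cubic bezier, stroke `#ff8800` → engrave (S224, F2867). Control points (SVG): P0=(165.40,95.91), P1=(156.36,119.94), P2=(21.40,65.00), P3=(47.80,51.12); sampled at t=k/5. Machine vertices: (165.40,198.40) → (147.16,192.50) → (112.50,199.79) → (75.19,214.51) → (49.02,230.90) → (47.80,243.19). Open path.

**Shape 3** — `<path>` quadratic bezier, stroke `#ff8800` → engrave (S224, F2867). Control points (SVG): P0=(102.90,76.39), P1=(151.23,175.69), P2=(167.47,266.56); sampled at t=k/5. Machine vertices: (102.90,217.92) → (120.95,178.54) → (136.43,139.83) → (149.34,101.79) → (159.69,64.44) → (167.47,27.75). Open path.

**Shape 4** — `<path>` cubic bezier, stroke `#ff8800` → engrave (S224, F2867). Control points (SVG): P0=(50.25,107.99), P1=(31.75,111.09), P2=(208.64,53.77), P3=(190.81,40.57); sampled at t=k/5. Machine vertices: (50.25,186.32) → (59.48,190.87) → (96.87,204.91) → (143.71,223.41) → (181.26,241.36) → (190.81,253.74). Open path.

**Shape 5** — `<path>` rectangle, stroke `#ff8800` → engrave (S224, F2867). Machine vertices: (91.68,277.19) → (124.94,277.19) → (124.94,210.72) → (91.68,210.72) → (91.68,277.19). Closed: final G1 returns to the first vertex.

G21
G90
G00 X94.01 Y176.58
M3 S224
G1 X40.43 Y22.88 F2867
G1 X70.88 Y120.63
G1 X92.13 Y222.34
G1 X19.78 Y195.78
G1 X200.51 Y45.16
M5
G00 X165.40 Y198.40
M3 S224
G1 X147.16 Y192.50 F2867
G1 X112.50 Y199.79
G1 X75.19 Y214.51
G1 X49.02 Y230.90
G1 X47.80 Y243.19
M5
G00 X102.90 Y217.92
M3 S224
G1 X120.95 Y178.54 F2867
G1 X136.43 Y139.83
G1 X149.34 Y101.79
G1 X159.69 Y64.44
G1 X167.47 Y27.75
M5
G00 X50.25 Y186.32
M3 S224
G1 X59.48 Y190.87 F2867
G1 X96.87 Y204.91
G1 X143.71 Y223.41
G1 X181.26 Y241.36
G1 X190.81 Y253.74
M5
G00 X91.68 Y277.19
M3 S224
G1 X124.94 Y277.19 F2867
G1 X124.94 Y210.72
G1 X91.68 Y210.72
G1 X91.68 Y277.19
M5
G00 X0.00 Y0.00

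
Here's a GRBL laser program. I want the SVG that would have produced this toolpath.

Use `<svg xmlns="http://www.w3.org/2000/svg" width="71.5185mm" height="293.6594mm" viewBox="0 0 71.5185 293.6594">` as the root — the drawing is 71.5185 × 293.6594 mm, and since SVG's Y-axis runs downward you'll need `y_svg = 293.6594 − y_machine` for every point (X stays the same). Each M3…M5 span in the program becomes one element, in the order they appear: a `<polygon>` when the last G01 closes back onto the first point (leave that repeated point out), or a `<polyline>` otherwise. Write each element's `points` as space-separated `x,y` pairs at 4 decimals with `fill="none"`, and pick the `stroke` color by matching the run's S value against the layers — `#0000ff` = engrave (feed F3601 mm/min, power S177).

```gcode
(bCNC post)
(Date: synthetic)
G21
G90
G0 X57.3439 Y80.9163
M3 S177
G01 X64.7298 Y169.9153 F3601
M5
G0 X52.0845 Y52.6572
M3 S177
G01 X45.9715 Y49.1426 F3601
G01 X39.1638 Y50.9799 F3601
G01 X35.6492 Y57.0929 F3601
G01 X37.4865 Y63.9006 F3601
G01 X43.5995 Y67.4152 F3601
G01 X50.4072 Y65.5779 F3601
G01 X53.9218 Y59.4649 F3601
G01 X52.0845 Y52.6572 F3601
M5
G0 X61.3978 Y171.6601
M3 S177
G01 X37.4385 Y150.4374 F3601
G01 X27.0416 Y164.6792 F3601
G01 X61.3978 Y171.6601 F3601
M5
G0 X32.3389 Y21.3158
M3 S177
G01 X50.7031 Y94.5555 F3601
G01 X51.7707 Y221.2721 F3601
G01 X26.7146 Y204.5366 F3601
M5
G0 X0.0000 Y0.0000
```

y_svg = 293.6594 − y_m. Every run uses S177, so all elements get stroke `#0000ff` (engrave).

[1] open run; points: 57.3439,212.7431 64.7298,123.7441

[2] closed run; points: 52.0845,241.0022 45.9715,244.5168 39.1638,242.6795 35.6492,236.5665 37.4865,229.7588 43.5995,226.2442 50.4072,228.0815 53.9218,234.1945

[3] closed run; points: 61.3978,121.9993 37.4385,143.2220 27.0416,128.9802

[4] open run; points: 32.3389,272.3436 50.7031,199.1039 51.7707,72.3873 26.7146,89.1228

<svg xmlns="http://www.w3.org/2000/svg" width="71.5185mm" height="293.6594mm" viewBox="0 0 71.5185 293.6594">
  <polyline points="57.3439,212.7431 64.7298,123.7441" fill="none" stroke="#0000ff"/>
  <polygon points="52.0845,241.0022 45.9715,244.5168 39.1638,242.6795 35.6492,236.5665 37.4865,229.7588 43.5995,226.2442 50.4072,228.0815 53.9218,234.1945" fill="none" stroke="#0000ff"/>
  <polygon points="61.3978,121.9993 37.4385,143.2220 27.0416,128.9802" fill="none" stroke="#0000ff"/>
  <polyline points="32.3389,272.3436 50.7031,199.1039 51.7707,72.3873 26.7146,89.1228" fill="none" stroke="#0000ff"/>
</svg>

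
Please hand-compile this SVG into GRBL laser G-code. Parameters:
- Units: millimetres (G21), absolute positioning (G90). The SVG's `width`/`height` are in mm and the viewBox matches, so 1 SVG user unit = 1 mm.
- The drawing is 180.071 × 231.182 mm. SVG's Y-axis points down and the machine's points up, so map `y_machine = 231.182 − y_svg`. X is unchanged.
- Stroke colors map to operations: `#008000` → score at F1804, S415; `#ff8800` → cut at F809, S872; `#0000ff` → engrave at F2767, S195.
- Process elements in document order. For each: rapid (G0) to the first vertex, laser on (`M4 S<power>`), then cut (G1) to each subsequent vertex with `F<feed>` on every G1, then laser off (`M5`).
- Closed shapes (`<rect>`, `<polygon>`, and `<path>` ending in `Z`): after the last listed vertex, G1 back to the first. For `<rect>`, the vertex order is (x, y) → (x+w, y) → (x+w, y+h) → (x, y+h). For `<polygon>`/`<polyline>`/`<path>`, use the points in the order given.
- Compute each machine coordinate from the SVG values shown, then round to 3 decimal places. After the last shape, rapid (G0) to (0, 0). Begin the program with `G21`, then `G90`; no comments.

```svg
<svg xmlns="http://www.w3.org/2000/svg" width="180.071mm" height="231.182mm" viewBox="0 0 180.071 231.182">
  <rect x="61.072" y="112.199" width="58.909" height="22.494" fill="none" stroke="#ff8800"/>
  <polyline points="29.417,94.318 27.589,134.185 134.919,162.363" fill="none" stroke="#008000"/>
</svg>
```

viewBox `0 0 180.071 231.182` with mm width/height → 1 unit = 1 mm. Flip: y_m = 231.182 − y_svg.

**Shape 1** — `<rect>` rectangle, stroke `#ff8800` → cut (S872, F809). Machine vertices: (61.072,118.983) → (119.981,118.983) → (119.981,96.489) → (61.072,96.489) → (61.072,118.983). Closed: final G1 returns to the first vertex.

**Shape 2** — `<polyline>` open polyline, stroke `#008000` → score (S415, F1804). Machine vertices: (29.417,136.864) → (27.589,96.997) → (134.919,68.819). Open path.

G21
G90
G0 X61.072 Y118.983
M4 S872
G1 X119.981 Y118.983 F809
G1 X119.981 Y96.489 F809
G1 X61.072 Y96.489 F809
G1 X61.072 Y118.983 F809
M5
G0 X29.417 Y136.864
M4 S415
G1 X27.589 Y96.997 F1804
G1 X134.919 Y68.819 F1804
M5
G0 X0.000 Y0.000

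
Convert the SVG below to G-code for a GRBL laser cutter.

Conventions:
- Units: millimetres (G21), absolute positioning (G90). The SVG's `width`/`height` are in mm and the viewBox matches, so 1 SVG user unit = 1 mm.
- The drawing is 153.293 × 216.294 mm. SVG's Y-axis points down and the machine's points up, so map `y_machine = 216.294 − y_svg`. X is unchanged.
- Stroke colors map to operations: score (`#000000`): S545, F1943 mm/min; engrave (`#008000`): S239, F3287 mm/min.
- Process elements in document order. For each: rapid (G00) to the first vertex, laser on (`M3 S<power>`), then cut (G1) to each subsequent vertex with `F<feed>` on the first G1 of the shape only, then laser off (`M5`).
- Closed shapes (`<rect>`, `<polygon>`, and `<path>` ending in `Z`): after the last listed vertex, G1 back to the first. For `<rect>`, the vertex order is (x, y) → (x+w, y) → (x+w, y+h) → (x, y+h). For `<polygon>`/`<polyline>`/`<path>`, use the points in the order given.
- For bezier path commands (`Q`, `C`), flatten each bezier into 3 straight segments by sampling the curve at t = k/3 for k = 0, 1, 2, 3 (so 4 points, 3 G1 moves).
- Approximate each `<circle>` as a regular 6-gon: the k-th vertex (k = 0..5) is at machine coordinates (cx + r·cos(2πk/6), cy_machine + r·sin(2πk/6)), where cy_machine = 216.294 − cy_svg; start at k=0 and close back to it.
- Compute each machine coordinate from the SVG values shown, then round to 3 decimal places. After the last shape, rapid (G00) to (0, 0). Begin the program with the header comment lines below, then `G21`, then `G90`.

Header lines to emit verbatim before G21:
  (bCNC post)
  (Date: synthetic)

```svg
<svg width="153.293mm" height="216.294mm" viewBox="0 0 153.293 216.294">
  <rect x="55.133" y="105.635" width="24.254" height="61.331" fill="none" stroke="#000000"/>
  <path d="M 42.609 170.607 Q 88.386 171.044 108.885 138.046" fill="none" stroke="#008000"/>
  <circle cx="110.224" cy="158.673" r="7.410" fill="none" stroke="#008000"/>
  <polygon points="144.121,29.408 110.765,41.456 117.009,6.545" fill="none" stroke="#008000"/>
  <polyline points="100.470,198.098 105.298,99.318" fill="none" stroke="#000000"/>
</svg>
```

viewBox `0 0 153.293 216.294` with mm width/height → 1 unit = 1 mm. Flip: y_m = 216.294 − y_svg.

**Shape 1** — `<rect>` rectangle, stroke `#000000` → score (S545, F1943). Machine vertices: (55.133,110.659) → (79.387,110.659) → (79.387,49.328) → (55.133,49.328) → (55.133,110.659). Closed: final G1 returns to the first vertex.

**Shape 2** — `<path>` quadratic bezier, stroke `#008000` → engrave (S239, F3287). Control points (SVG): P0=(42.609,170.607), P1=(88.386,171.044), P2=(108.885,138.046); sampled at t=k/3. Machine vertices: (42.609,45.687) → (70.318,49.111) → (92.410,59.964) → (108.885,78.248). Open path.

**Shape 3** — `<circle>` circle, stroke `#008000` → engrave (S239, F3287). Machine vertices: (117.634,57.621) → (113.929,64.038) → (106.519,64.038) → (102.814,57.621) → (106.519,51.204) → (113.929,51.204) → (117.634,57.621). Closed: final G1 returns to the first vertex.

**Shape 4** — `<polygon>` regular polygon, stroke `#008000` → engrave (S239, F3287). Machine vertices: (144.121,186.886) → (110.765,174.838) → (117.009,209.749) → (144.121,186.886). Closed: final G1 returns to the first vertex.

**Shape 5** — `<polyline>` line segment, stroke `#000000` → score (S545, F1943). Machine vertices: (100.470,18.196) → (105.298,116.976). Open path.

(bCNC post)
(Date: synthetic)
G21
G90
G00 X55.133 Y110.659
M3 S545
G1 X79.387 Y110.659 F1943
G1 X79.387 Y49.328
G1 X55.133 Y49.328
G1 X55.133 Y110.659
M5
G00 X42.609 Y45.687
M3 S239
G1 X70.318 Y49.111 F3287
G1 X92.410 Y59.964
G1 X108.885 Y78.248
M5
G00 X117.634 Y57.621
M3 S239
G1 X113.929 Y64.038 F3287
G1 X106.519 Y64.038
G1 X102.814 Y57.621
G1 X106.519 Y51.204
G1 X113.929 Y51.204
G1 X117.634 Y57.621
M5
G00 X144.121 Y186.886
M3 S239
G1 X110.765 Y174.838 F3287
G1 X117.009 Y209.749
G1 X144.121 Y186.886
M5
G00 X100.470 Y18.196
M3 S545
G1 X105.298 Y116.976 F1943
M5
G00 X0.000 Y0.000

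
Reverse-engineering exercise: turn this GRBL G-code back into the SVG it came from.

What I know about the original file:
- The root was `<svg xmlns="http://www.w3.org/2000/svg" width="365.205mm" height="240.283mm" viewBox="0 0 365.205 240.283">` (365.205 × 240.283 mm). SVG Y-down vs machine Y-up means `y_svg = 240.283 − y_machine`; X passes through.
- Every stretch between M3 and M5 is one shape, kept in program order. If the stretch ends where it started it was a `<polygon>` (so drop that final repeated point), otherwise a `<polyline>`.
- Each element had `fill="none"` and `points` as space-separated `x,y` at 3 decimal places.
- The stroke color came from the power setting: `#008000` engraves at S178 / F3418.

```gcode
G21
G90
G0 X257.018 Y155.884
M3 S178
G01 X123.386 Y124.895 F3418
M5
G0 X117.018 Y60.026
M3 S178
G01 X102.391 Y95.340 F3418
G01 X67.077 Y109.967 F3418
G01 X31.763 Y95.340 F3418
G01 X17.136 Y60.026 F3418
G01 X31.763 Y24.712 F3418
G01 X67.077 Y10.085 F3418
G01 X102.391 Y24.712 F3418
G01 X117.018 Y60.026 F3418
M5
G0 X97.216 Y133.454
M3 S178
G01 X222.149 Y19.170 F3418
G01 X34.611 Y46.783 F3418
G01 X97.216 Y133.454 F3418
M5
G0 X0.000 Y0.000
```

Machine Y-up, SVG Y-down with viewBox height 240.283, so y_svg = 240.283 − y_machine; X carries over. Every run uses S178, so all elements get stroke `#008000` (engrave).

Run 1: The run is open, so emit a `<polyline>` with points (Y-flipped): 257.018,84.399 123.386,115.388.

Run 2: The run returns to its start, so emit a `<polygon>` with points (Y-flipped): 117.018,180.257 102.391,144.943 67.077,130.316 31.763,144.943 17.136,180.257 31.763,215.571 67.077,230.198 102.391,215.571.

Run 3: The run returns to its start, so emit a `<polygon>` with points (Y-flipped): 97.216,106.829 222.149,221.113 34.611,193.500.

<svg xmlns="http://www.w3.org/2000/svg" width="365.205mm" height="240.283mm" viewBox="0 0 365.205 240.283">
  <polyline points="257.018,84.399 123.386,115.388" fill="none" stroke="#008000"/>
  <polygon points="117.018,180.257 102.391,144.943 67.077,130.316 31.763,144.943 17.136,180.257 31.763,215.571 67.077,230.198 102.391,215.571" fill="none" stroke="#008000"/>
  <polygon points="97.216,106.829 222.149,221.113 34.611,193.500" fill="none" stroke="#008000"/>
</svg>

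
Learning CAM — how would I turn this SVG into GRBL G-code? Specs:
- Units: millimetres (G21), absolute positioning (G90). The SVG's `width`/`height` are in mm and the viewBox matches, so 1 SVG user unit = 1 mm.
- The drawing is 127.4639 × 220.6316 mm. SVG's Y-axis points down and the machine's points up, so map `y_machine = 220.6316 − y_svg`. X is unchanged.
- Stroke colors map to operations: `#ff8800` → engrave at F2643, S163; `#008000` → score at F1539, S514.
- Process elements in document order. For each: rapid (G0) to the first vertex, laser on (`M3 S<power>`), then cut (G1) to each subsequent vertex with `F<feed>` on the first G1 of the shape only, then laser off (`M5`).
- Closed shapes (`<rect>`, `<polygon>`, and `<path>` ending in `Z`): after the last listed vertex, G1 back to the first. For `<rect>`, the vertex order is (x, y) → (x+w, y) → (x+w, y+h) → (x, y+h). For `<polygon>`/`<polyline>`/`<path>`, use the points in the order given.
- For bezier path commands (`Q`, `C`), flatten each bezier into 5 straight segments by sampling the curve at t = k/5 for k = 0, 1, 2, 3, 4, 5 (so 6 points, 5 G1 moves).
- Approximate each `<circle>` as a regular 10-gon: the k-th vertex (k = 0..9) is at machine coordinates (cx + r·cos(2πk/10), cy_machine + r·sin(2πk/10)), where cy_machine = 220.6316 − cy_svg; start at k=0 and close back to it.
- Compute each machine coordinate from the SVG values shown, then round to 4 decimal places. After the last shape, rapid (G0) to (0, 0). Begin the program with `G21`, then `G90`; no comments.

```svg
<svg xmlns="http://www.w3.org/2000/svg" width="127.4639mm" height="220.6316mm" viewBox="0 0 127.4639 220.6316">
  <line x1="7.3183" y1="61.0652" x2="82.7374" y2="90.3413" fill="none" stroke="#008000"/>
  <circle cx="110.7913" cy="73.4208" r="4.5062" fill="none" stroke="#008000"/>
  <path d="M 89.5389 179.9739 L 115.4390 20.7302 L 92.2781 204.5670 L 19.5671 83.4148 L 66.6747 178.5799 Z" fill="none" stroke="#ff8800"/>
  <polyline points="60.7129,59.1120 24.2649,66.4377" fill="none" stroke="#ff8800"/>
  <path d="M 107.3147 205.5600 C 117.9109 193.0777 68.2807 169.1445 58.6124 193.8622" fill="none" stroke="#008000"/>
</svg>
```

G21
G90
G0 X7.3183 Y159.5664
M3 S514
G1 X82.7374 Y130.2903 F1539
M5
G0 X115.2975 Y147.2108
M3 S514
G1 X114.4369 Y149.8595 F1539
G1 X112.1838 Y151.4965
G1 X109.3988 Y151.4965
G1 X107.1457 Y149.8595
G1 X106.2851 Y147.2108
G1 X107.1457 Y144.5621
G1 X109.3988 Y142.9251
G1 X112.1838 Y142.9251
G1 X114.4369 Y144.5621
G1 X115.2975 Y147.2108
M5
G0 X89.5389 Y40.6577
M3 S163
G1 X115.4390 Y199.9014 F2643
G1 X92.2781 Y16.0646
G1 X19.5671 Y137.2168
G1 X66.6747 Y42.0517
G1 X89.5389 Y40.6577
M5
G0 X60.7129 Y161.5196
M3 S163
G1 X24.2649 Y154.1939 F2643
M5
G0 X107.3147 Y15.0716
M3 S514
G1 X107.2468 Y23.4543 F1539
G1 X97.5335 Y31.7003
G1 X82.9840 Y36.9247
G1 X68.4073 Y36.2427
G1 X58.6124 Y26.7694
M5
G0 X0.0000 Y0.0000

viewBox `0 0 127.4639 220.6316` with mm width/height → 1 unit = 1 mm. Flip: y_m = 220.6316 − y_svg.

**Shape 1** — `<line>` line segment, stroke `#008000` → score (S514, F1539). Machine vertices: (7.3183,159.5664) → (82.7374,130.2903). Open path.

**Shape 2** — `<circle>` circle, stroke `#008000` → score (S514, F1539). Machine vertices: (115.2975,147.2108) → (114.4369,149.8595) → (112.1838,151.4965) → (109.3988,151.4965) → (107.1457,149.8595) → (106.2851,147.2108) → (107.1457,144.5621) → (109.3988,142.9251) → (112.1838,142.9251) → (114.4369,144.5621) → (115.2975,147.2108). Closed: final G1 returns to the first vertex.

**Shape 3** — `<path>` closed polygon, stroke `#ff8800` → engrave (S163, F2643). Machine vertices: (89.5389,40.6577) → (115.4390,199.9014) → (92.2781,16.0646) → (19.5671,137.2168) → (66.6747,42.0517) → (89.5389,40.6577). Closed: final G1 returns to the first vertex.

**Shape 4** — `<polyline>` line segment, stroke `#ff8800` → engrave (S163, F2643). Machine vertices: (60.7129,161.5196) → (24.2649,154.1939). Open path.

**Shape 5** — `<path>` cubic bezier, stroke `#008000` → score (S514, F1539). Control points (SVG): P0=(107.3147,205.5600), P1=(117.9109,193.0777), P2=(68.2807,169.1445), P3=(58.6124,193.8622); sampled at t=k/5. Machine vertices: (107.3147,15.0716) → (107.2468,23.4543) → (97.5335,31.7003) → (82.9840,36.9247) → (68.4073,36.2427) → (58.6124,26.7694). Open path.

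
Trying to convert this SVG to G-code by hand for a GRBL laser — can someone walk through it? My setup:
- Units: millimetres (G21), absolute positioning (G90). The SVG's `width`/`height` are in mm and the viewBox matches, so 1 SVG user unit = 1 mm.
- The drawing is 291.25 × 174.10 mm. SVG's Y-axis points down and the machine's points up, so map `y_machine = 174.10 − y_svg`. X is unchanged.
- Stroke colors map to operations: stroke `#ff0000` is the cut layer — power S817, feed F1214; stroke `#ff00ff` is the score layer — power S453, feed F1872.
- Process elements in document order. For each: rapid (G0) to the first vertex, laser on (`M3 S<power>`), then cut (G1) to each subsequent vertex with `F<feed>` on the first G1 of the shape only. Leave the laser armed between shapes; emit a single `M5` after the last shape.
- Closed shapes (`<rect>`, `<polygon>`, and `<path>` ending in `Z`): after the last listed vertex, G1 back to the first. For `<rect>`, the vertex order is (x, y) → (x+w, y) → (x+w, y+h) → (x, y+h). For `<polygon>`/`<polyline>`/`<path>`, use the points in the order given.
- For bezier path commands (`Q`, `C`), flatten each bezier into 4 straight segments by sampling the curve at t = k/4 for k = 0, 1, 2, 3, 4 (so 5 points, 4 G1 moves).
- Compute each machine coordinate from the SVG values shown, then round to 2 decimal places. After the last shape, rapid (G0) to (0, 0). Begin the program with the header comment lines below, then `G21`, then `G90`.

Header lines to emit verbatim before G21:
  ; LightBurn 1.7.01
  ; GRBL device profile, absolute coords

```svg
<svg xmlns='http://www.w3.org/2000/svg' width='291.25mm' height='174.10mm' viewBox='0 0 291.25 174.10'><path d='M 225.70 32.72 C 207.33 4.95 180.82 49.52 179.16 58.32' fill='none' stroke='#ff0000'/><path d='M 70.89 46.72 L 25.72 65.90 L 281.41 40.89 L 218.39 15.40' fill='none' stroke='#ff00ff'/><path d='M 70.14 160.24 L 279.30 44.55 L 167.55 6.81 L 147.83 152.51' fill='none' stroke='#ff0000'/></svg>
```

; LightBurn 1.7.01
; GRBL device profile, absolute coords
G21
G90
G0 X225.70 Y141.38
M3 S817
G1 X210.91 Y150.33 F1214
G1 X196.16 Y142.29
G1 X184.55 Y127.40
G1 X179.16 Y115.78
G0 X70.89 Y127.38
M3 S453
G1 X25.72 Y108.20 F1872
G1 X281.41 Y133.21
G1 X218.39 Y158.70
G0 X70.14 Y13.86
M3 S817
G1 X279.30 Y129.55 F1214
G1 X167.55 Y167.29
G1 X147.83 Y21.59
M5
G0 X0.00 Y0.00

viewBox `0 0 291.25 174.10` with mm width/height → 1 unit = 1 mm. Flip: y_m = 174.10 − y_svg.

**Shape 1** — `<path>` cubic bezier, stroke `#ff0000` → cut (S817, F1214). Control points (SVG): P0=(225.70,32.72), P1=(207.33,4.95), P2=(180.82,49.52), P3=(179.16,58.32); sampled at t=k/4. Machine vertices: (225.70,141.38) → (210.91,150.33) → (196.16,142.29) → (184.55,127.40) → (179.16,115.78). Open path.

**Shape 2** — `<path>` open polyline, stroke `#ff00ff` → score (S453, F1872). Machine vertices: (70.89,127.38) → (25.72,108.20) → (281.41,133.21) → (218.39,158.70). Open path.

**Shape 3** — `<path>` open polyline, stroke `#ff0000` → cut (S817, F1214). Machine vertices: (70.14,13.86) → (279.30,129.55) → (167.55,167.29) → (147.83,21.59). Open path.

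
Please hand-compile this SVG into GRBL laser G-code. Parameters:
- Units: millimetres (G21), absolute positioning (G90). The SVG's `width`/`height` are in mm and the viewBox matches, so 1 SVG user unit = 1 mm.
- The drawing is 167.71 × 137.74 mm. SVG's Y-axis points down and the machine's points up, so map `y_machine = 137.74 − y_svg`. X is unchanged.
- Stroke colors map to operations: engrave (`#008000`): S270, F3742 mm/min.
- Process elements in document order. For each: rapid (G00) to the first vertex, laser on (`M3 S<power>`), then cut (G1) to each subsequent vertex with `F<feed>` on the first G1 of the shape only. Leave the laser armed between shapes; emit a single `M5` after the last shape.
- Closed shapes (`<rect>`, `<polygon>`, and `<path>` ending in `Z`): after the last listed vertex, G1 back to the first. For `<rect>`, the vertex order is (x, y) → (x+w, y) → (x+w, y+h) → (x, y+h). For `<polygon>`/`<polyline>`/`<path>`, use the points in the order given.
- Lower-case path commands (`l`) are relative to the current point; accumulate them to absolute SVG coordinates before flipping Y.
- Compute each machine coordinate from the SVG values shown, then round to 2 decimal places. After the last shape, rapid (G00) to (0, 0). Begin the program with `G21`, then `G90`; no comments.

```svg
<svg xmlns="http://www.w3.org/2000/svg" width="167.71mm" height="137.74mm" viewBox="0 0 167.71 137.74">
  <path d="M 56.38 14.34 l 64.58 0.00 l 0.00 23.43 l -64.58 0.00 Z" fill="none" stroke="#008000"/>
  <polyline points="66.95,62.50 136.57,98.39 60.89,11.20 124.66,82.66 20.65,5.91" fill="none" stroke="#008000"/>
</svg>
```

viewBox `0 0 167.71 137.74` with mm width/height → 1 unit = 1 mm. Flip: y_m = 137.74 − y_svg.

**Shape 1** — `<path>` rectangle, stroke `#008000` → engrave (S270, F3742). Machine vertices: (56.38,123.40) → (120.96,123.40) → (120.96,99.97) → (56.38,99.97) → (56.38,123.40). Closed: final G1 returns to the first vertex.

**Shape 2** — `<polyline>` open polyline, stroke `#008000` → engrave (S270, F3742). Machine vertices: (66.95,75.24) → (136.57,39.35) → (60.89,126.54) → (124.66,55.08) → (20.65,131.83). Open path.

G21
G90
G00 X56.38 Y123.40
M3 S270
G1 X120.96 Y123.40 F3742
G1 X120.96 Y99.97
G1 X56.38 Y99.97
G1 X56.38 Y123.40
G00 X66.95 Y75.24
M3 S270
G1 X136.57 Y39.35 F3742
G1 X60.89 Y126.54
G1 X124.66 Y55.08
G1 X20.65 Y131.83
M5
G00 X0.00 Y0.00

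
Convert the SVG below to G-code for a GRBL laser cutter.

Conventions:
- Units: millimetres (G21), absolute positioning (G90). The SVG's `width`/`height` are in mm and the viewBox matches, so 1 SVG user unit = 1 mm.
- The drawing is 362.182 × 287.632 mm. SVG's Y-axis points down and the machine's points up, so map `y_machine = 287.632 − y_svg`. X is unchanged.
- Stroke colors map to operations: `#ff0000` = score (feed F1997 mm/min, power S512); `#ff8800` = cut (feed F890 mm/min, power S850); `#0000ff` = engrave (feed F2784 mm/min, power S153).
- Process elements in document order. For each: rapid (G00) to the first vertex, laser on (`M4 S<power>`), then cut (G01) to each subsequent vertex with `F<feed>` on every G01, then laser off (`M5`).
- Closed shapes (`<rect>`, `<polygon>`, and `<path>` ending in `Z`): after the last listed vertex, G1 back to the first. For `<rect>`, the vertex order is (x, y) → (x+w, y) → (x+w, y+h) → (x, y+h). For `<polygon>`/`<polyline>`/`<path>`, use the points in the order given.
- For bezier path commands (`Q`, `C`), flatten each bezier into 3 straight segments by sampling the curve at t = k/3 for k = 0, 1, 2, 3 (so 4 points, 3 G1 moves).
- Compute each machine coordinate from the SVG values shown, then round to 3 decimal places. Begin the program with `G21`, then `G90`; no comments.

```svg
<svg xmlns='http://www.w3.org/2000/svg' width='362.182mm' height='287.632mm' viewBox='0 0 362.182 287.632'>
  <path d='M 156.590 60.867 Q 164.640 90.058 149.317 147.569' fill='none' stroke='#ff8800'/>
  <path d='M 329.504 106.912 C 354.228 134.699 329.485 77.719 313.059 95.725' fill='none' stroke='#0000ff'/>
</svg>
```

G21
G90
G00 X156.590 Y226.765
M4 S850
G01 X159.360 Y204.158 F890
G01 X156.935 Y175.257 F890
G01 X149.317 Y140.063 F890
M5
G00 X329.504 Y180.720
M4 S153
G01 X339.879 Y175.272 F2784
G01 X330.117 Y190.834 F2784
G01 X313.059 Y191.907 F2784
M5

viewBox `0 0 362.182 287.632` with mm width/height → 1 unit = 1 mm. Flip: y_m = 287.632 − y_svg.

**Shape 1** — `<path>` quadratic bezier, stroke `#ff8800` → cut (S850, F890). Control points (SVG): P0=(156.590,60.867), P1=(164.640,90.058), P2=(149.317,147.569); sampled at t=k/3. Machine vertices: (156.590,226.765) → (159.360,204.158) → (156.935,175.257) → (149.317,140.063). Open path.

**Shape 2** — `<path>` cubic bezier, stroke `#0000ff` → engrave (S153, F2784). Control points (SVG): P0=(329.504,106.912), P1=(354.228,134.699), P2=(329.485,77.719), P3=(313.059,95.725); sampled at t=k/3. Machine vertices: (329.504,180.720) → (339.879,175.272) → (330.117,190.834) → (313.059,191.907). Open path.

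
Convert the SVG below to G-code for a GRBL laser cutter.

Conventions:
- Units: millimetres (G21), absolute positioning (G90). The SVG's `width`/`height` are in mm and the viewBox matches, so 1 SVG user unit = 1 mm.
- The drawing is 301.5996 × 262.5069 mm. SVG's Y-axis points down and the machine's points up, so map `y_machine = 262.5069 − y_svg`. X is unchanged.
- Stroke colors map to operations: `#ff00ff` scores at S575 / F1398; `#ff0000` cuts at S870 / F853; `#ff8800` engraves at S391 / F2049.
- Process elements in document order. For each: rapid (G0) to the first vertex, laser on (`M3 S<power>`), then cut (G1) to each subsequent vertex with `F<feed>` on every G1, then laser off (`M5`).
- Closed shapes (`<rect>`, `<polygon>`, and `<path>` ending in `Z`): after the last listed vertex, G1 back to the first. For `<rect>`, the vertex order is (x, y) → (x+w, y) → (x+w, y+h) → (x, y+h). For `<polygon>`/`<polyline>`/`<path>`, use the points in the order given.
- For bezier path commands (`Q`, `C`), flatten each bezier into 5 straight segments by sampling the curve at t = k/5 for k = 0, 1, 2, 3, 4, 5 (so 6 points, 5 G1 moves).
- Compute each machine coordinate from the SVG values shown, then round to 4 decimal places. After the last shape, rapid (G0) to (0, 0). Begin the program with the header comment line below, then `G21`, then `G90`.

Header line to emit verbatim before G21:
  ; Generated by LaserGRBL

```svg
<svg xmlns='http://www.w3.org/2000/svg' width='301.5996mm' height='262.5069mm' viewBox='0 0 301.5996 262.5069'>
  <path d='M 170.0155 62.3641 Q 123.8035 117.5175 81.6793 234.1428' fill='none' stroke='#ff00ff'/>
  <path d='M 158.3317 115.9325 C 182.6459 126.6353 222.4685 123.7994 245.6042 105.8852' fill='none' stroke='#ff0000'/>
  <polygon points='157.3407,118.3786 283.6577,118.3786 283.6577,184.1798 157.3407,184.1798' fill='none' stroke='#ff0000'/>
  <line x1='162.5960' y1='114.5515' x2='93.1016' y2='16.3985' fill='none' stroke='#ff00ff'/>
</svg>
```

; Generated by LaserGRBL
G21
G90
G0 X170.0155 Y200.1428
M3 S575
G1 X151.6942 Y175.6226 F1398
G1 X133.6999 Y146.1846 F1398
G1 X116.0327 Y111.8288 F1398
G1 X98.6925 Y72.5553 F1398
G1 X81.6793 Y28.3641 F1398
M5
G0 X158.3317 Y146.5744
M3 S870
G1 X174.5237 Y141.7897 F853
G1 X192.8923 Y140.3282 F853
G1 X211.8921 Y142.2637 F853
G1 X229.9779 Y147.6703 F853
G1 X245.6042 Y156.6217 F853
M5
G0 X157.3407 Y144.1283
M3 S870
G1 X283.6577 Y144.1283 F853
G1 X283.6577 Y78.3271 F853
G1 X157.3407 Y78.3271 F853
G1 X157.3407 Y144.1283 F853
M5
G0 X162.5960 Y147.9554
M3 S575
G1 X93.1016 Y246.1084 F1398
M5
G0 X0.0000 Y0.0000

Since the viewBox matches the mm dimensions, user units are millimetres directly. The only transform is the Y-flip y_m = 262.5069 − y_svg.

Shape 1 is a quadratic bezier drawn with `<path>`. Its stroke #ff00ff means score at S575, F1398. After flipping Y the toolpath is (170.0155,200.1428) → (151.6942,175.6226) → (133.6999,146.1846) → (116.0327,111.8288) → (98.6925,72.5553) → (81.6793,28.3641).

Shape 2 is a cubic bezier drawn with `<path>`. Its stroke #ff0000 means cut at S870, F853. After flipping Y the toolpath is (158.3317,146.5744) → (174.5237,141.7897) → (192.8923,140.3282) → (211.8921,142.2637) → (229.9779,147.6703) → (245.6042,156.6217).

Shape 3 is a rectangle drawn with `<polygon>`. Its stroke #ff0000 means cut at S870, F853. After flipping Y the toolpath is (157.3407,144.1283) → (283.6577,144.1283) → (283.6577,78.3271) → (157.3407,78.3271) → (157.3407,144.1283), returning to the start.

Shape 4 is a line segment drawn with `<line>`. Its stroke #ff00ff means score at S575, F1398. After flipping Y the toolpath is (162.5960,147.9554) → (93.1016,246.1084).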